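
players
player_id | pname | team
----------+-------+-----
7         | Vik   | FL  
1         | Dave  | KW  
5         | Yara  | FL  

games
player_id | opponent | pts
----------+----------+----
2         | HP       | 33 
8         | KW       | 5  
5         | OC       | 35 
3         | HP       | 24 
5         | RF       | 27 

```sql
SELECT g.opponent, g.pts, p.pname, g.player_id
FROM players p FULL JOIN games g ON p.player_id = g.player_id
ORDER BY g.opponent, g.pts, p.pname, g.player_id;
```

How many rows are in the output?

FULL OUTER JOIN keeps every row from both sides; unmatched rows get NULL for the other side's columns.
Matching on p.player_id = g.player_id.
- p (player_id=7) has no partner → padded with NULL.
- p (player_id=1) has no partner → padded with NULL.
- p (player_id=5) pairs with 2 row(s) of g.
- plus 3 unmatched g row(s), each kept with NULL p columns.
Total: 2 matched + 5 padded = 7 rows.

7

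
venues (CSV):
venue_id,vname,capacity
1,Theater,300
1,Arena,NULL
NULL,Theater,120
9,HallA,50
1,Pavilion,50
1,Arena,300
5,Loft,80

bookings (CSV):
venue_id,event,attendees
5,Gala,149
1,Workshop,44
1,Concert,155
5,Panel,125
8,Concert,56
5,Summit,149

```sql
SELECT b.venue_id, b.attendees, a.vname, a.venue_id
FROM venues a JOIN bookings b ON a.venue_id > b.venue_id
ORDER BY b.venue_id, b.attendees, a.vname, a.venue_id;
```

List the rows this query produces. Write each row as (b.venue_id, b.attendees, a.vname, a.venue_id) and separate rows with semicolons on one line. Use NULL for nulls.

INNER JOIN keeps only pairs where the ON condition holds.
Matching on a.venue_id > b.venue_id. A NULL in a compared column never satisfies the condition.
- a[0] venue_id=1 → no match; dropped.
- a[1] venue_id=1 → no match; dropped.
- a[2] venue_id=NULL → no match; dropped.
- a[3] venue_id=9 → 6 match(es) in b → 6 row(s).
- a[4] venue_id=1 → no match; dropped.
- a[5] venue_id=1 → no match; dropped.
- a[6] venue_id=5 → 2 match(es) in b → 2 row(s).
After projecting and ordering:
b.venue_id | b.attendees | a.vname | a.venue_id
1 | 44 | HallA | 9
1 | 44 | Loft | 5
1 | 155 | HallA | 9
1 | 155 | Loft | 5
5 | 125 | HallA | 9
5 | 149 | HallA | 9
5 | 149 | HallA | 9
8 | 56 | HallA | 9

(1, 44, HallA, 9); (1, 44, Loft, 5); (1, 155, HallA, 9); (1, 155, Loft, 5); (5, 125, HallA, 9); (5, 149, HallA, 9); (5, 149, HallA, 9); (8, 56, HallA, 9)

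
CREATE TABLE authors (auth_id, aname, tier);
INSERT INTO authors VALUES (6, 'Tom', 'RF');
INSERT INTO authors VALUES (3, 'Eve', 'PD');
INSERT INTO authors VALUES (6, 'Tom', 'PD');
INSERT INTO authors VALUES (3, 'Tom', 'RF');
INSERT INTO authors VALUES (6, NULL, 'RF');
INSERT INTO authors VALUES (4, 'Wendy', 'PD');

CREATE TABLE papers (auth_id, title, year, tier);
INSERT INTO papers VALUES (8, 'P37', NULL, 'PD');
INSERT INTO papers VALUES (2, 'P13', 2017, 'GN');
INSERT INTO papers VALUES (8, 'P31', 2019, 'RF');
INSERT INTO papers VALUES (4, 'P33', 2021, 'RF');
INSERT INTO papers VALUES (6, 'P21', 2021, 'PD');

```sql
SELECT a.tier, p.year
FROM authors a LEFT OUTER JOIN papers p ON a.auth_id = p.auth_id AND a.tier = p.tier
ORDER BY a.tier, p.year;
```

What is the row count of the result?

6

LEFT JOIN keeps every row from `authors`; unmatched rows get NULL for `papers`'s columns.
Matching on a.auth_id = p.auth_id AND a.tier = p.tier.
- a[0] auth_id=6, tier=RF → no match; kept with NULLs on the p side.
- a[1] auth_id=3, tier=PD → no match; kept with NULLs on the p side.
- a[2] auth_id=6, tier=PD → 1 match(es) in p → 1 row(s).
- a[3] auth_id=3, tier=RF → no match; kept with NULLs on the p side.
- a[4] auth_id=6, tier=RF → no match; kept with NULLs on the p side.
- a[5] auth_id=4, tier=PD → no match; kept with NULLs on the p side.
Total: 1 matched + 5 padded = 6 rows.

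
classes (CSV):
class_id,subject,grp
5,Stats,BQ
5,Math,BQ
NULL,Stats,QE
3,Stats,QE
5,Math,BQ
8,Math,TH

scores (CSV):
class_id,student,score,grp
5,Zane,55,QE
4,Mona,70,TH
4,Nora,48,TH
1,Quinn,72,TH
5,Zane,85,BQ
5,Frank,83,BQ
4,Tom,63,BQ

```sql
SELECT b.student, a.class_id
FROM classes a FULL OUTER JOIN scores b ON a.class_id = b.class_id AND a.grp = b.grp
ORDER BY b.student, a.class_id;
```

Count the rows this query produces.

FULL OUTER JOIN keeps every row from both sides; unmatched rows get NULL for the other side's columns.
Matching on a.class_id = b.class_id AND a.grp = b.grp. A NULL in a compared column never satisfies the condition.
Matched pairs: 6; unmatched a rows kept: 3; unmatched b rows kept: 5.
Total: 6 matched + 8 padded = 14 rows.

14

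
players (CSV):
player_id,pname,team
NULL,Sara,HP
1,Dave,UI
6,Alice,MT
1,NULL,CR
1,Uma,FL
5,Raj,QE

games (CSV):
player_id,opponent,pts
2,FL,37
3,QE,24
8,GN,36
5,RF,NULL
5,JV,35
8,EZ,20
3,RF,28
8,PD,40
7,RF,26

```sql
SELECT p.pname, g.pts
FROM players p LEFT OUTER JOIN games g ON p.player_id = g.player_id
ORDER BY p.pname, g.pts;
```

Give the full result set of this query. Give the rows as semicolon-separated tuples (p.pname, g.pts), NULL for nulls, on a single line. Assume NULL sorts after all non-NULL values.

(Alice, NULL); (Dave, NULL); (Raj, 35); (Raj, NULL); (Sara, NULL); (Uma, NULL); (NULL, NULL)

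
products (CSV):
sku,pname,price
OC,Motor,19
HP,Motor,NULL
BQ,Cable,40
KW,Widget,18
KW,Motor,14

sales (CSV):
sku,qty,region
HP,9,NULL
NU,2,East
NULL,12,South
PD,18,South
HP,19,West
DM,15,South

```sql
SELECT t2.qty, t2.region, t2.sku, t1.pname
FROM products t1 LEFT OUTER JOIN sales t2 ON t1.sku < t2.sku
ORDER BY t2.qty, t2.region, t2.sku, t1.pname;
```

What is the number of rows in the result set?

LEFT JOIN keeps every row from `products`; unmatched rows get NULL for `sales`'s columns.
Matching on t1.sku < t2.sku. A NULL in a compared column never satisfies the condition.
Matched pairs: 12; unmatched t1 rows kept: 0.
Total: 12 rows.

12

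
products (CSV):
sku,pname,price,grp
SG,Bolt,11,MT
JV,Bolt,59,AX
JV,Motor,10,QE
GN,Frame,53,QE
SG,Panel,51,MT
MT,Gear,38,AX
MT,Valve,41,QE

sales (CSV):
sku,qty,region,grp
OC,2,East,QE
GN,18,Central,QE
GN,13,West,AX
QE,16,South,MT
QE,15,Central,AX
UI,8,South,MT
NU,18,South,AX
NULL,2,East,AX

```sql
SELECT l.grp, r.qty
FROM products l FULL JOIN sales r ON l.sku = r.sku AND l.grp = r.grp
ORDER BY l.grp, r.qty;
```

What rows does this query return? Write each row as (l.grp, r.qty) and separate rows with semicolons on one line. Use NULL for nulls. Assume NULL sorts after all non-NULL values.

(AX, NULL); (AX, NULL); (MT, NULL); (MT, NULL); (QE, 18); (QE, NULL); (QE, NULL); (NULL, 2); (NULL, 2); (NULL, 8); (NULL, 13); (NULL, 15); (NULL, 16); (NULL, 18)

FULL OUTER JOIN keeps every row from both sides; unmatched rows get NULL for the other side's columns.
Matching on l.sku = r.sku AND l.grp = r.grp. A NULL in a compared column never satisfies the condition.
- l (sku=SG, grp=MT) has no partner → padded with NULL.
- l (sku=JV, grp=AX) has no partner → padded with NULL.
- l (sku=JV, grp=QE) has no partner → padded with NULL.
- l (sku=GN, grp=QE) pairs with 1 row(s) of r.
- l (sku=SG, grp=MT) has no partner → padded with NULL.
- l (sku=MT, grp=AX) has no partner → padded with NULL.
- l (sku=MT, grp=QE) has no partner → padded with NULL.
- 7 r row(s) had no l match → kept, l columns NULL.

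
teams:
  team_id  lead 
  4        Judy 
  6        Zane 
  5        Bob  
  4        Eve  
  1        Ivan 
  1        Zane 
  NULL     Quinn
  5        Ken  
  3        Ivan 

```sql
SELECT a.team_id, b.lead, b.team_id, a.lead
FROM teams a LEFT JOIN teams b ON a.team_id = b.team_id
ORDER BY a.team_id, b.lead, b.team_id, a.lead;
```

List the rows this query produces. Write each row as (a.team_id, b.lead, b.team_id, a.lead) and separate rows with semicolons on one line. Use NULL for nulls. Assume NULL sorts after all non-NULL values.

LEFT JOIN keeps every row from `teams a`; unmatched rows get NULL for `teams b`'s columns.
Matching on a.team_id = b.team_id. A NULL in a compared column never satisfies the condition.
- a (team_id=4) pairs with 2 row(s) of b.
- a (team_id=6) pairs with 1 row(s) of b.
- a (team_id=5) pairs with 2 row(s) of b.
- a (team_id=4) pairs with 2 row(s) of b.
- a (team_id=1) pairs with 2 row(s) of b.
- a (team_id=1) pairs with 2 row(s) of b.
- a (team_id=NULL) has no partner → padded with NULL.
- a (team_id=5) pairs with 2 row(s) of b.
- a (team_id=3) pairs with 1 row(s) of b.

(1, Ivan, 1, Ivan); (1, Ivan, 1, Zane); (1, Zane, 1, Ivan); (1, Zane, 1, Zane); (3, Ivan, 3, Ivan); (4, Eve, 4, Eve); (4, Eve, 4, Judy); (4, Judy, 4, Eve); (4, Judy, 4, Judy); (5, Bob, 5, Bob); (5, Bob, 5, Ken); (5, Ken, 5, Bob); (5, Ken, 5, Ken); (6, Zane, 6, Zane); (NULL, NULL, NULL, Quinn)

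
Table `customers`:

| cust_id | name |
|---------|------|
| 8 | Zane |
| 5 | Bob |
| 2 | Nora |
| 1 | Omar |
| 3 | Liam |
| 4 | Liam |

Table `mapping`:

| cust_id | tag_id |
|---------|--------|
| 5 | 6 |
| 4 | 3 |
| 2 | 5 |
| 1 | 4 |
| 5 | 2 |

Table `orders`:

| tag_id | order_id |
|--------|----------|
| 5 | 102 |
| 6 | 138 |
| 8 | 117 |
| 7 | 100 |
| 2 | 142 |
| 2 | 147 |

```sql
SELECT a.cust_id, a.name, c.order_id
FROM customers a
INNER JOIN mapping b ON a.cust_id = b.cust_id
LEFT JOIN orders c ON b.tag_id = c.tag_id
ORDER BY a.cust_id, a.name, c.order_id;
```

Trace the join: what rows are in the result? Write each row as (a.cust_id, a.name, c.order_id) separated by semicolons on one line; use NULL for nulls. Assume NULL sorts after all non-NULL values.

(1, Omar, NULL); (2, Nora, 102); (4, Liam, NULL); (5, Bob, 138); (5, Bob, 142); (5, Bob, 147)

Evaluate left to right. First `customers a INNER JOIN mapping b` on cust_id: 5 row(s).
Then LEFT JOIN `orders c` on tag_id: each of those 5 rows is kept; rows whose b.tag_id has no match in c get NULL for c's columns.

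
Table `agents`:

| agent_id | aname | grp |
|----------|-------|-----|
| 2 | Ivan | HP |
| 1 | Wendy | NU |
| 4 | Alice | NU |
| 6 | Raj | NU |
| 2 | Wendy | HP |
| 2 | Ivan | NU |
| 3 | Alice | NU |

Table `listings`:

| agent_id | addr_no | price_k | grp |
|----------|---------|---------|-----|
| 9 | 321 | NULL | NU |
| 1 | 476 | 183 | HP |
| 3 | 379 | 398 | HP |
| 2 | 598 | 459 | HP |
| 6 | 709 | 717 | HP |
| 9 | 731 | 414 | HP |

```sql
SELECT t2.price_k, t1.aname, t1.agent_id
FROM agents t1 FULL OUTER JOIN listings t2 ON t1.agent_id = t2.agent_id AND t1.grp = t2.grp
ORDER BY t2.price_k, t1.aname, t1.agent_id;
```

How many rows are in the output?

12

FULL OUTER JOIN keeps every row from both sides; unmatched rows get NULL for the other side's columns.
Matching on t1.agent_id = t2.agent_id AND t1.grp = t2.grp.
- t1[0] agent_id=2, grp=HP → 1 match(es) in t2 → 1 row(s).
- t1[1] agent_id=1, grp=NU → no match; kept with NULLs on the t2 side.
- t1[2] agent_id=4, grp=NU → no match; kept with NULLs on the t2 side.
- t1[3] agent_id=6, grp=NU → no match; kept with NULLs on the t2 side.
- t1[4] agent_id=2, grp=HP → 1 match(es) in t2 → 1 row(s).
- t1[5] agent_id=2, grp=NU → no match; kept with NULLs on the t2 side.
- t1[6] agent_id=3, grp=NU → no match; kept with NULLs on the t2 side.
- plus 5 unmatched t2 row(s), each kept with NULL t1 columns.
Total: 2 matched + 10 padded = 12 rows.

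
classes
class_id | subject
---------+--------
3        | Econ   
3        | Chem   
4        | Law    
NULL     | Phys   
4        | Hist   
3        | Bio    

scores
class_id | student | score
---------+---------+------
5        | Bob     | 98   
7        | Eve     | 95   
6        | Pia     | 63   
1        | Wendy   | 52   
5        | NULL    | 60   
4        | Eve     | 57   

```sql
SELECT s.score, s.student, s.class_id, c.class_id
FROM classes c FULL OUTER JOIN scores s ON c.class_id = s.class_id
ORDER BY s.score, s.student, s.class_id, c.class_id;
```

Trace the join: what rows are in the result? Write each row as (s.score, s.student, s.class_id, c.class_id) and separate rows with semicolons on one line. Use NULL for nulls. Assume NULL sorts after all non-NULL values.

FULL OUTER JOIN keeps every row from both sides; unmatched rows get NULL for the other side's columns.
Matching on c.class_id = s.class_id. A NULL in a compared column never satisfies the condition.
- c row (class_id=3): no match → kept, s columns NULL.
- c row (class_id=3): no match → kept, s columns NULL.
- c row (class_id=4): matches 1 s row(s) → 1 output row(s).
- c row (class_id=NULL): no match → kept, s columns NULL.
- c row (class_id=4): matches 1 s row(s) → 1 output row(s).
- c row (class_id=3): no match → kept, s columns NULL.
- 5 s row(s) had no c match → kept, c columns NULL.

(52, Wendy, 1, NULL); (57, Eve, 4, 4); (57, Eve, 4, 4); (60, NULL, 5, NULL); (63, Pia, 6, NULL); (95, Eve, 7, NULL); (98, Bob, 5, NULL); (NULL, NULL, NULL, 3); (NULL, NULL, NULL, 3); (NULL, NULL, NULL, 3); (NULL, NULL, NULL, NULL)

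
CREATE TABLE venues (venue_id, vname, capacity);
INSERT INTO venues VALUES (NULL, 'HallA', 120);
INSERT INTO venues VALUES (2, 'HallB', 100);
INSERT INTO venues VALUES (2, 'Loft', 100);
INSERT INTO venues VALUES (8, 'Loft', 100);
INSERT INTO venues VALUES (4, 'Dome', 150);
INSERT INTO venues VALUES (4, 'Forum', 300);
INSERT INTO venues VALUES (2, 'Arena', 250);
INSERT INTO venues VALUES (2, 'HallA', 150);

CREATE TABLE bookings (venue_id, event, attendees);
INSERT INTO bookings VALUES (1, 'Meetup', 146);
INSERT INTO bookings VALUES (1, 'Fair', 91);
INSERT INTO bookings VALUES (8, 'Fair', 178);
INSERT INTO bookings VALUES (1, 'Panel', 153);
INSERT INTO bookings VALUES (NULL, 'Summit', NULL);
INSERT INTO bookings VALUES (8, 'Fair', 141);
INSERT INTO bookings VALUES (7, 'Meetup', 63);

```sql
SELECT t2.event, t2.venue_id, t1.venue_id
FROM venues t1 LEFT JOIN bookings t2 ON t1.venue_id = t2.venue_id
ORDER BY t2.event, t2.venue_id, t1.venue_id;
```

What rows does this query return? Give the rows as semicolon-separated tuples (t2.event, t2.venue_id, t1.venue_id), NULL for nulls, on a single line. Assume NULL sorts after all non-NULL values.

(Fair, 8, 8); (Fair, 8, 8); (NULL, NULL, 2); (NULL, NULL, 2); (NULL, NULL, 2); (NULL, NULL, 2); (NULL, NULL, 4); (NULL, NULL, 4); (NULL, NULL, NULL)

LEFT JOIN keeps every row from `venues`; unmatched rows get NULL for `bookings`'s columns.
Matching on t1.venue_id = t2.venue_id. A NULL in a compared column never satisfies the condition.
Matched pairs: 2; unmatched t1 rows kept: 7.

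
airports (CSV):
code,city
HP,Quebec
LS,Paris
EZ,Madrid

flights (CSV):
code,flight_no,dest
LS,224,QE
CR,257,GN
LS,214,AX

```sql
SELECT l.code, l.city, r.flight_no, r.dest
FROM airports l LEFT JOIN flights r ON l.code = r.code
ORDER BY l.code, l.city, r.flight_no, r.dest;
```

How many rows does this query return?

4

LEFT JOIN keeps every row from `airports`; unmatched rows get NULL for `flights`'s columns.
Matching on l.code = r.code.
- code=HP: no r row matches, row kept with r columns NULL.
- code=LS: 2 matching r row(s), so 2 row(s) emitted.
- code=EZ: no r row matches, row kept with r columns NULL.
Total: 2 matched + 2 padded = 4 rows.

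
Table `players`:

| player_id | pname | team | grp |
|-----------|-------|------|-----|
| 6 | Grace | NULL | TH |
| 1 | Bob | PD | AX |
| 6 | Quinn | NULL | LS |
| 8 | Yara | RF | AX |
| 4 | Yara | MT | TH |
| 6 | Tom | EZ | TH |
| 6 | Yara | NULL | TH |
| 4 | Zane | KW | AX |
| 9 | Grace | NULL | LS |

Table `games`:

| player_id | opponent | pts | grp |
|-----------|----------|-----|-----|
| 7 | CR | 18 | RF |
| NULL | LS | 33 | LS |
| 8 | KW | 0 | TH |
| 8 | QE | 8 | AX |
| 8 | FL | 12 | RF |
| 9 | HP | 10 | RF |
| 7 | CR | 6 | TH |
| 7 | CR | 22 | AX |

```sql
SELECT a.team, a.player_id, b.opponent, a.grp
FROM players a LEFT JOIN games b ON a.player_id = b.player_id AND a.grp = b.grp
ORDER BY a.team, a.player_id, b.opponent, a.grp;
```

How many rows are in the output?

LEFT JOIN keeps every row from `players`; unmatched rows get NULL for `games`'s columns.
Matching on a.player_id = b.player_id AND a.grp = b.grp. A NULL in a compared column never satisfies the condition.
- player_id=6, grp=TH: no b row matches, row kept with b columns NULL.
- player_id=1, grp=AX: no b row matches, row kept with b columns NULL.
- player_id=6, grp=LS: no b row matches, row kept with b columns NULL.
- player_id=8, grp=AX: 1 matching b row(s), so 1 row(s) emitted.
- player_id=4, grp=TH: no b row matches, row kept with b columns NULL.
- player_id=6, grp=TH: no b row matches, row kept with b columns NULL.
- player_id=6, grp=TH: no b row matches, row kept with b columns NULL.
- player_id=4, grp=AX: no b row matches, row kept with b columns NULL.
- player_id=9, grp=LS: no b row matches, row kept with b columns NULL.
Total: 1 matched + 8 padded = 9 rows.

9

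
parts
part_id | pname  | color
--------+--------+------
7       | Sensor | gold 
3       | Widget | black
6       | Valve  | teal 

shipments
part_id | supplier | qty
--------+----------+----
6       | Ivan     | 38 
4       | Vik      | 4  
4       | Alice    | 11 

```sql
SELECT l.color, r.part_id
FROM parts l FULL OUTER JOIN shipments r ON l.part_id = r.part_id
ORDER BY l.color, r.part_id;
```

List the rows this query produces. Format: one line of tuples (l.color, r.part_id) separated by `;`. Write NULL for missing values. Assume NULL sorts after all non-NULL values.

FULL OUTER JOIN keeps every row from both sides; unmatched rows get NULL for the other side's columns.
Matching on l.part_id = r.part_id.
- part_id=7: no r row matches, row kept with r columns NULL.
- part_id=3: no r row matches, row kept with r columns NULL.
- part_id=6: 1 matching r row(s), so 1 row(s) emitted.
- 2 row(s) from r found no l partner → padded with NULL.
After projecting and ordering:
l.color | r.part_id
black | NULL
gold | NULL
teal | 6
NULL | 4
NULL | 4

(black, NULL); (gold, NULL); (teal, 6); (NULL, 4); (NULL, 4)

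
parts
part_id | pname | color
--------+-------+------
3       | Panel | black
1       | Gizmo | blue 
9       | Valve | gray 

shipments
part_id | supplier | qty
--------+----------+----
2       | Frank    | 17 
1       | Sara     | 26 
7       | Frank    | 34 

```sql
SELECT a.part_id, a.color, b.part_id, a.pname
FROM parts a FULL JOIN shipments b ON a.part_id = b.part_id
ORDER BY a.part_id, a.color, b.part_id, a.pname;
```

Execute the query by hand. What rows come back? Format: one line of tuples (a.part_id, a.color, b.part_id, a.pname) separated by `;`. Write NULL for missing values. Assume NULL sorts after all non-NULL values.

(1, blue, 1, Gizmo); (3, black, NULL, Panel); (9, gray, NULL, Valve); (NULL, NULL, 2, NULL); (NULL, NULL, 7, NULL)

FULL OUTER JOIN keeps every row from both sides; unmatched rows get NULL for the other side's columns.
Matching on a.part_id = b.part_id.
- part_id=3: no b row matches, row kept with b columns NULL.
- part_id=1: 1 matching b row(s), so 1 row(s) emitted.
- part_id=9: no b row matches, row kept with b columns NULL.
- 2 b row(s) had no a match → kept, a columns NULL.
After projecting and ordering:
a.part_id | a.color | b.part_id | a.pname
1 | blue | 1 | Gizmo
3 | black | NULL | Panel
9 | gray | NULL | Valve
NULL | NULL | 2 | NULL
NULL | NULL | 7 | NULL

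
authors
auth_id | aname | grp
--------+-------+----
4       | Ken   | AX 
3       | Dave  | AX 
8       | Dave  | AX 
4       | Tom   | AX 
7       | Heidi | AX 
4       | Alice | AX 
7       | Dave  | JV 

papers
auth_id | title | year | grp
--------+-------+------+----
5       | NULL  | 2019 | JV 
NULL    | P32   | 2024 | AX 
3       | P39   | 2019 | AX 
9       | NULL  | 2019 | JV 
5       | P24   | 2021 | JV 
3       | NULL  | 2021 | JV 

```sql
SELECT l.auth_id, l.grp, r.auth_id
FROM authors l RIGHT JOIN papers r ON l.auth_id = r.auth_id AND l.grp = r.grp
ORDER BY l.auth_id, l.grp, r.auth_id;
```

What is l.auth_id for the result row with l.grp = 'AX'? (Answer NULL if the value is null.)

3

RIGHT JOIN keeps every row from `papers`; unmatched rows get NULL for `authors`'s columns.
Matching on l.auth_id = r.auth_id AND l.grp = r.grp. A NULL in a compared column never satisfies the condition.
- auth_id=4, grp=AX: no matching r row.
- auth_id=3, grp=AX: 1 matching r row(s), so 1 row(s) emitted.
- auth_id=8, grp=AX: no matching r row.
- auth_id=4, grp=AX: no matching r row.
- auth_id=7, grp=AX: no matching r row.
- auth_id=4, grp=AX: no matching r row.
- auth_id=7, grp=JV: no matching r row.
- 5 r row(s) had no l match → kept, l columns NULL.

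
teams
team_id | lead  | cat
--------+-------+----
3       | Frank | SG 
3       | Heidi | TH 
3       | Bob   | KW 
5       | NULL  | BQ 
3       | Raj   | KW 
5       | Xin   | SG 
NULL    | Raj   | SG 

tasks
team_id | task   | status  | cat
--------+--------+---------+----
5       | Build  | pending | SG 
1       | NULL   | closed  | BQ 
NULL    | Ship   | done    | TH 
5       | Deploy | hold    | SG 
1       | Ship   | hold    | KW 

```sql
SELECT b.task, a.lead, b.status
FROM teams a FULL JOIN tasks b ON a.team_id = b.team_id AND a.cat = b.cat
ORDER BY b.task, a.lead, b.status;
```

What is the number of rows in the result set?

FULL OUTER JOIN keeps every row from both sides; unmatched rows get NULL for the other side's columns.
Matching on a.team_id = b.team_id AND a.cat = b.cat. A NULL in a compared column never satisfies the condition.
Matched pairs: 2; unmatched a rows kept: 6; unmatched b rows kept: 3.
Total: 2 matched + 9 padded = 11 rows.

11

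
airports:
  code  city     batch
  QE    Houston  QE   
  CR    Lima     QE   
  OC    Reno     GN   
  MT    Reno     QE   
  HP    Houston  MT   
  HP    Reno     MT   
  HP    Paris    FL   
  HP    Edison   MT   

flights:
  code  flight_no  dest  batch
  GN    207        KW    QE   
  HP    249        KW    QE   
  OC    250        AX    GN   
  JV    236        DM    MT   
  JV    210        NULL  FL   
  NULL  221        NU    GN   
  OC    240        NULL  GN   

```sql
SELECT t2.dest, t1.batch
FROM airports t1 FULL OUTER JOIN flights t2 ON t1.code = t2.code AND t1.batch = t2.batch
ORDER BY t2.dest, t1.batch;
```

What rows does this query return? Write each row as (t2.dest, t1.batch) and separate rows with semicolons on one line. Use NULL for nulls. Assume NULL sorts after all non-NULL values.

(AX, GN); (DM, NULL); (KW, NULL); (KW, NULL); (NU, NULL); (NULL, FL); (NULL, GN); (NULL, MT); (NULL, MT); (NULL, MT); (NULL, QE); (NULL, QE); (NULL, QE); (NULL, NULL)

FULL OUTER JOIN keeps every row from both sides; unmatched rows get NULL for the other side's columns.
Matching on t1.code = t2.code AND t1.batch = t2.batch. A NULL in a compared column never satisfies the condition.
- t1[0] code=QE, batch=QE → no match; kept with NULLs on the t2 side.
- t1[1] code=CR, batch=QE → no match; kept with NULLs on the t2 side.
- t1[2] code=OC, batch=GN → 2 match(es) in t2 → 2 row(s).
- t1[3] code=MT, batch=QE → no match; kept with NULLs on the t2 side.
- t1[4] code=HP, batch=MT → no match; kept with NULLs on the t2 side.
- t1[5] code=HP, batch=MT → no match; kept with NULLs on the t2 side.
- t1[6] code=HP, batch=FL → no match; kept with NULLs on the t2 side.
- t1[7] code=HP, batch=MT → no match; kept with NULLs on the t2 side.
- plus 5 unmatched t2 row(s), each kept with NULL t1 columns.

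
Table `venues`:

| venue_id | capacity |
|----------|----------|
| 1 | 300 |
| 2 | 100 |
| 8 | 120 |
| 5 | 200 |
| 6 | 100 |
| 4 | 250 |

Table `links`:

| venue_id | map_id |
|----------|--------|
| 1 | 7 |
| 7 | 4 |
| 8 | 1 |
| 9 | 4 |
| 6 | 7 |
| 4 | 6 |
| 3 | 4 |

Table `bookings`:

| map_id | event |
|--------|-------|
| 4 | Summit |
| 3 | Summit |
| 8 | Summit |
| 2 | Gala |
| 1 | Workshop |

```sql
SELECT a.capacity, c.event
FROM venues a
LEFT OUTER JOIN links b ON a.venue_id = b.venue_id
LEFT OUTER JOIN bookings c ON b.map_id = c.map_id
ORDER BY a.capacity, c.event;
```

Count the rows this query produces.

6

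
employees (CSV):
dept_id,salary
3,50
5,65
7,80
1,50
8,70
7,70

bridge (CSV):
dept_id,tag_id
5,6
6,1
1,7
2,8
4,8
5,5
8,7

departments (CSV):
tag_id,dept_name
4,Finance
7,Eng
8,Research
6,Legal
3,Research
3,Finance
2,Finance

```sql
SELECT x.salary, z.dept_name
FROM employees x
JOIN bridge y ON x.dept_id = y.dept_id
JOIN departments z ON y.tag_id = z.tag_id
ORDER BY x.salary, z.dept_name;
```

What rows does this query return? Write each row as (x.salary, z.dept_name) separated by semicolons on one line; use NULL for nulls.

(50, Eng); (65, Legal); (70, Eng)

Step 1 — x INNER JOIN y on dept_id → 4 row(s).
Then INNER JOIN `departments z` on tag_id: keep only rows whose y.tag_id appears in z.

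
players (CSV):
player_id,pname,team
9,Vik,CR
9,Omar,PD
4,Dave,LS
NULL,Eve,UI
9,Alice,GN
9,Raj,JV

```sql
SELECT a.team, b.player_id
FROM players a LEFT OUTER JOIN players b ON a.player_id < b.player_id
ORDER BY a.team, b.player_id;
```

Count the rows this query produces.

LEFT JOIN keeps every row from `players a`; unmatched rows get NULL for `players b`'s columns.
Matching on a.player_id < b.player_id. A NULL in a compared column never satisfies the condition.
- a[0] player_id=9 → no match; kept with NULLs on the b side.
- a[1] player_id=9 → no match; kept with NULLs on the b side.
- a[2] player_id=4 → 4 match(es) in b → 4 row(s).
- a[3] player_id=NULL → no match; kept with NULLs on the b side.
- a[4] player_id=9 → no match; kept with NULLs on the b side.
- a[5] player_id=9 → no match; kept with NULLs on the b side.
Total: 4 matched + 5 padded = 9 rows.

9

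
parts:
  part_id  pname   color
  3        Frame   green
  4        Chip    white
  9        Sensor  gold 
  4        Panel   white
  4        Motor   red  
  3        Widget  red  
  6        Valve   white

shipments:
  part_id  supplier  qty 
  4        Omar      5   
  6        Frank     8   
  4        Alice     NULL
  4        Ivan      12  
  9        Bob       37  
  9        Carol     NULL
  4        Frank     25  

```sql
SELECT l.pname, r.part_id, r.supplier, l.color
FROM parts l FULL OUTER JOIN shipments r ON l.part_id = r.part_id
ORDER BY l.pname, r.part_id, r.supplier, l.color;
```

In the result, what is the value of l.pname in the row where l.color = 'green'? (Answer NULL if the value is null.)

FULL OUTER JOIN keeps every row from both sides; unmatched rows get NULL for the other side's columns.
Matching on l.part_id = r.part_id.
Matched pairs: 15; unmatched l rows kept: 2; unmatched r rows kept: 0.

Frame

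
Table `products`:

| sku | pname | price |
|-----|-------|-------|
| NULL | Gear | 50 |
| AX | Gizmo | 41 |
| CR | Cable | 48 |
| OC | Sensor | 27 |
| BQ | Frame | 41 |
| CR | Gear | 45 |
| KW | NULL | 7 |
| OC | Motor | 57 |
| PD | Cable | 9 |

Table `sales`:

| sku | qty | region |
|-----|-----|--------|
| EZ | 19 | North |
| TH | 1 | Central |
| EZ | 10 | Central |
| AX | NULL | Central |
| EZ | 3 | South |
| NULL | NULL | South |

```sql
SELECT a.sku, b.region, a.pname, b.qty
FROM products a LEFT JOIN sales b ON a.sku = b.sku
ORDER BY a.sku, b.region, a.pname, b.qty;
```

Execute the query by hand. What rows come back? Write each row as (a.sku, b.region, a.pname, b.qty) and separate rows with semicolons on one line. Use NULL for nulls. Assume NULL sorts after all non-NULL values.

(AX, Central, Gizmo, NULL); (BQ, NULL, Frame, NULL); (CR, NULL, Cable, NULL); (CR, NULL, Gear, NULL); (KW, NULL, NULL, NULL); (OC, NULL, Motor, NULL); (OC, NULL, Sensor, NULL); (PD, NULL, Cable, NULL); (NULL, NULL, Gear, NULL)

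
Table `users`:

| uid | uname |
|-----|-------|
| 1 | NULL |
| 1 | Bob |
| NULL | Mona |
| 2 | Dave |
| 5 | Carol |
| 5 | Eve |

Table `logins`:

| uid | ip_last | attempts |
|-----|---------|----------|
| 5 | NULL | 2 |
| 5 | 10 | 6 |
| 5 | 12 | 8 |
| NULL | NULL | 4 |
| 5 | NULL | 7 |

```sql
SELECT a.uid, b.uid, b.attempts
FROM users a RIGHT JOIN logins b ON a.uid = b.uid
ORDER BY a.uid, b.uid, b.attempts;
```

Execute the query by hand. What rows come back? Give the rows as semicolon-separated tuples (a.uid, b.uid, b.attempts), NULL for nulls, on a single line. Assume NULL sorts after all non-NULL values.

(5, 5, 2); (5, 5, 2); (5, 5, 6); (5, 5, 6); (5, 5, 7); (5, 5, 7); (5, 5, 8); (5, 5, 8); (NULL, NULL, 4)

RIGHT JOIN keeps every row from `logins`; unmatched rows get NULL for `users`'s columns.
Matching on a.uid = b.uid. A NULL in a compared column never satisfies the condition.
- a row (uid=1): no match.
- a row (uid=1): no match.
- a row (uid=NULL): no match.
- a row (uid=2): no match.
- a row (uid=5): matches 4 b row(s) → 4 output row(s).
- a row (uid=5): matches 4 b row(s) → 4 output row(s).
- 1 row(s) from b found no a partner → padded with NULL.
After projecting and ordering:
a.uid | b.uid | b.attempts
5 | 5 | 2
5 | 5 | 2
5 | 5 | 6
5 | 5 | 6
5 | 5 | 7
5 | 5 | 7
5 | 5 | 8
5 | 5 | 8
NULL | NULL | 4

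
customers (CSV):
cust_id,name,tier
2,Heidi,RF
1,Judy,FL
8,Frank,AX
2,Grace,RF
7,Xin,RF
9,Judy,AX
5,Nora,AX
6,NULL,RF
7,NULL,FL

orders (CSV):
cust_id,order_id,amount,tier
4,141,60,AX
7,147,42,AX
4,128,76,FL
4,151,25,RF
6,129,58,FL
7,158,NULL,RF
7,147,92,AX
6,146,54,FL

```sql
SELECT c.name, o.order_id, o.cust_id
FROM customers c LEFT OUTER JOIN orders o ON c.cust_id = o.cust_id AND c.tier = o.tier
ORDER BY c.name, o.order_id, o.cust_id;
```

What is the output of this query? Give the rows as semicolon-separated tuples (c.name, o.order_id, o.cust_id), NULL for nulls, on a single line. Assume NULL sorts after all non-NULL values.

LEFT JOIN keeps every row from `customers`; unmatched rows get NULL for `orders`'s columns.
Matching on c.cust_id = o.cust_id AND c.tier = o.tier.
- c row (cust_id=2, tier=RF): no match → kept, o columns NULL.
- c row (cust_id=1, tier=FL): no match → kept, o columns NULL.
- c row (cust_id=8, tier=AX): no match → kept, o columns NULL.
- c row (cust_id=2, tier=RF): no match → kept, o columns NULL.
- c row (cust_id=7, tier=RF): matches 1 o row(s) → 1 output row(s).
- c row (cust_id=9, tier=AX): no match → kept, o columns NULL.
- c row (cust_id=5, tier=AX): no match → kept, o columns NULL.
- c row (cust_id=6, tier=RF): no match → kept, o columns NULL.
- c row (cust_id=7, tier=FL): no match → kept, o columns NULL.
After projecting and ordering:
c.name | o.order_id | o.cust_id
Frank | NULL | NULL
Grace | NULL | NULL
Heidi | NULL | NULL
Judy | NULL | NULL
Judy | NULL | NULL
Nora | NULL | NULL
Xin | 158 | 7
NULL | NULL | NULL
NULL | NULL | NULL

(Frank, NULL, NULL); (Grace, NULL, NULL); (Heidi, NULL, NULL); (Judy, NULL, NULL); (Judy, NULL, NULL); (Nora, NULL, NULL); (Xin, 158, 7); (NULL, NULL, NULL); (NULL, NULL, NULL)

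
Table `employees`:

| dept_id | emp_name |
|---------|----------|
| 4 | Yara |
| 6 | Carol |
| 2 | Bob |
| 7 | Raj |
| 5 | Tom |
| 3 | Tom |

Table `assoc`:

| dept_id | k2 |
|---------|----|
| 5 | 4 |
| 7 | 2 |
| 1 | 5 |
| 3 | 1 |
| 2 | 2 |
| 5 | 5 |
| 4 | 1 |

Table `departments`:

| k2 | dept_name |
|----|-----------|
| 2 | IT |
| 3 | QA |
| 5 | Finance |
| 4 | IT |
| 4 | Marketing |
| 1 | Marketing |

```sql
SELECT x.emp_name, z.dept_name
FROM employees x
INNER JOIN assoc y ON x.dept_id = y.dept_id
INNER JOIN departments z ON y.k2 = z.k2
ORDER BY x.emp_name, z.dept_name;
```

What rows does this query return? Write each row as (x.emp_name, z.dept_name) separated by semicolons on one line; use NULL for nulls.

(Bob, IT); (Raj, IT); (Tom, Finance); (Tom, IT); (Tom, Marketing); (Tom, Marketing); (Yara, Marketing)

Step 1 — x INNER JOIN y on dept_id → 6 row(s).
Then INNER JOIN `departments z` on k2: keep only rows whose y.k2 appears in z.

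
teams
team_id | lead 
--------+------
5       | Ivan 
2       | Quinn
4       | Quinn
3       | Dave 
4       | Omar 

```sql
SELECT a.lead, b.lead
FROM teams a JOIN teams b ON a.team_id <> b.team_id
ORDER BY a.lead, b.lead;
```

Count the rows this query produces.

18

INNER JOIN keeps only pairs where the ON condition holds.
Matching on a.team_id <> b.team_id.
- a row (team_id=5): matches 4 b row(s) → 4 output row(s).
- a row (team_id=2): matches 4 b row(s) → 4 output row(s).
- a row (team_id=4): matches 3 b row(s) → 3 output row(s).
- a row (team_id=3): matches 4 b row(s) → 4 output row(s).
- a row (team_id=4): matches 3 b row(s) → 3 output row(s).
Total: 18 rows.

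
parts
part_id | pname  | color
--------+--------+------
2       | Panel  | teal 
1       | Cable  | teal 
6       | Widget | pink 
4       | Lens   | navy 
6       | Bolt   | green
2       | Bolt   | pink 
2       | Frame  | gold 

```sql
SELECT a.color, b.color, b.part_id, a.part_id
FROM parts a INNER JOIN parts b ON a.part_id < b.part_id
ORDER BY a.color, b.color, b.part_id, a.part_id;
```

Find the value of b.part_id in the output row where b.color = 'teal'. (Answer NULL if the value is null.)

2

INNER JOIN keeps only pairs where the ON condition holds.
Matching on a.part_id < b.part_id.
Matched pairs: 17.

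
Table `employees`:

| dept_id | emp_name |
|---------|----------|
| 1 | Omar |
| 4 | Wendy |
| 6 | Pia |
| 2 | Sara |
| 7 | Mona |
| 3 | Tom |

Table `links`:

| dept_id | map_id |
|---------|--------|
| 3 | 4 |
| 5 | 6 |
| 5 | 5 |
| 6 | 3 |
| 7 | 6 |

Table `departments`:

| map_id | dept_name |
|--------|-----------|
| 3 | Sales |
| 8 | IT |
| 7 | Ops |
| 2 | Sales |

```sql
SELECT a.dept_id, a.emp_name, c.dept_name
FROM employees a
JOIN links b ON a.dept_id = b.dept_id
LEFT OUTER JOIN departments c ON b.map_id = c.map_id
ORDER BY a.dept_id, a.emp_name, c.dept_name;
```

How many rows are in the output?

3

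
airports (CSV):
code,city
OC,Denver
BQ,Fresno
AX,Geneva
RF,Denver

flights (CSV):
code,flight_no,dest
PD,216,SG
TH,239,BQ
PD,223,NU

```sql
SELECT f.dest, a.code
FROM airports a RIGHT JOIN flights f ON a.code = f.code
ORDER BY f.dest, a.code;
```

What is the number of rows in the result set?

RIGHT JOIN keeps every row from `flights`; unmatched rows get NULL for `airports`'s columns.
Matching on a.code = f.code.
Matched pairs: 0; unmatched f rows kept: 3.
Total: 0 matched + 3 padded = 3 rows.

3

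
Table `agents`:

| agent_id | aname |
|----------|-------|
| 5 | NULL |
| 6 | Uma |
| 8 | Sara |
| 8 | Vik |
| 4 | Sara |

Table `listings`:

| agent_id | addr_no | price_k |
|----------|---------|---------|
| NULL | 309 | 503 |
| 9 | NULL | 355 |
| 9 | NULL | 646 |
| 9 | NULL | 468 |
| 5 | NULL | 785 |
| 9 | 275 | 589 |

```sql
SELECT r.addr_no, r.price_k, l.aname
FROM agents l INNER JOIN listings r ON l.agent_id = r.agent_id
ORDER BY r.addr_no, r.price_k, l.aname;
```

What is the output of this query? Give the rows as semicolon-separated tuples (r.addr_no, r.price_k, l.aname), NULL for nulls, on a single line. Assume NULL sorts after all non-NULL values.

INNER JOIN keeps only pairs where the ON condition holds.
Matching on l.agent_id = r.agent_id. A NULL in a compared column never satisfies the condition.
- l[0] agent_id=5 → 1 match(es) in r → 1 row(s).
- l[1] agent_id=6 → no match; dropped.
- l[2] agent_id=8 → no match; dropped.
- l[3] agent_id=8 → no match; dropped.
- l[4] agent_id=4 → no match; dropped.
After projecting and ordering:
r.addr_no | r.price_k | l.aname
NULL | 785 | NULL

(NULL, 785, NULL)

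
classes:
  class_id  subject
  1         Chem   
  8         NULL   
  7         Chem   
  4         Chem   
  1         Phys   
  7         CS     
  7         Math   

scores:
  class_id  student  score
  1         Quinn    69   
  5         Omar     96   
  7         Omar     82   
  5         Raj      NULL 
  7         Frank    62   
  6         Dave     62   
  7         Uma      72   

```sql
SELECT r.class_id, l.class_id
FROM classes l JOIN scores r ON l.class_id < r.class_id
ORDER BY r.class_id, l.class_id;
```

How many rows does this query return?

18

INNER JOIN keeps only pairs where the ON condition holds.
Matching on l.class_id < r.class_id.
Matched pairs: 18.
Total: 18 rows.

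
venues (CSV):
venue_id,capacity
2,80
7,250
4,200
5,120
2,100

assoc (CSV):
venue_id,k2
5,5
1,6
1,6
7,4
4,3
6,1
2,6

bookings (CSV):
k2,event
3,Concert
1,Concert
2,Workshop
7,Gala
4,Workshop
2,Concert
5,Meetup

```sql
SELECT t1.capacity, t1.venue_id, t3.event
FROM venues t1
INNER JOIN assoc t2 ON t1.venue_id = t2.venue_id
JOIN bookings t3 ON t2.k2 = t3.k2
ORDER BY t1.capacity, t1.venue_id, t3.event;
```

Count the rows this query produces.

Joins associate left-to-right: venues INNER JOIN assoc on venue_id gives 5 intermediate row(s).
Then INNER JOIN `bookings t3` on k2: keep only rows whose t2.k2 appears in t3.
Result: 3 row(s).

3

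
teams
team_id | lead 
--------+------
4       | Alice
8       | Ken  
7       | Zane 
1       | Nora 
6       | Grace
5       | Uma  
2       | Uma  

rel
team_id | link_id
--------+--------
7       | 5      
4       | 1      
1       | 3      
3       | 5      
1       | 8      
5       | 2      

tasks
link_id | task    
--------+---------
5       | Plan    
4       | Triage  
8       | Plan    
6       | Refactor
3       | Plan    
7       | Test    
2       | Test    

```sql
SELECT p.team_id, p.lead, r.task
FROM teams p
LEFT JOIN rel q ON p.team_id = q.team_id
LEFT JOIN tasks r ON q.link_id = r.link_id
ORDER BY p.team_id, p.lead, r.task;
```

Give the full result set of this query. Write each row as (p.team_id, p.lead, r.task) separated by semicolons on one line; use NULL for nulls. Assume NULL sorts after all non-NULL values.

(1, Nora, Plan); (1, Nora, Plan); (2, Uma, NULL); (4, Alice, NULL); (5, Uma, Test); (6, Grace, NULL); (7, Zane, Plan); (8, Ken, NULL)

Joins associate left-to-right: teams LEFT JOIN rel on team_id gives 8 intermediate row(s).
Then LEFT JOIN `tasks r` on link_id: each of those 8 rows is kept; rows whose q.link_id has no match in r get NULL for r's columns.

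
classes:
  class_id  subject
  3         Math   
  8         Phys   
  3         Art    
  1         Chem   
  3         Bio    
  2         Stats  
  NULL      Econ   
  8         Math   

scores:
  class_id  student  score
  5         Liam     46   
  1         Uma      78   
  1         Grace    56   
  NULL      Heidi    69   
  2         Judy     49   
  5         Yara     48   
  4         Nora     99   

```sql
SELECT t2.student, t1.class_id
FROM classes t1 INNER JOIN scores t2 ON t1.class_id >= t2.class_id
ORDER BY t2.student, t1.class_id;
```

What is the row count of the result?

INNER JOIN keeps only pairs where the ON condition holds.
Matching on t1.class_id >= t2.class_id. A NULL in a compared column never satisfies the condition.
- t1 row (class_id=3): matches 3 t2 row(s) → 3 output row(s).
- t1 row (class_id=8): matches 6 t2 row(s) → 6 output row(s).
- t1 row (class_id=3): matches 3 t2 row(s) → 3 output row(s).
- t1 row (class_id=1): matches 2 t2 row(s) → 2 output row(s).
- t1 row (class_id=3): matches 3 t2 row(s) → 3 output row(s).
- t1 row (class_id=2): matches 3 t2 row(s) → 3 output row(s).
- t1 row (class_id=NULL): no match → dropped.
- t1 row (class_id=8): matches 6 t2 row(s) → 6 output row(s).
Total: 26 rows.

26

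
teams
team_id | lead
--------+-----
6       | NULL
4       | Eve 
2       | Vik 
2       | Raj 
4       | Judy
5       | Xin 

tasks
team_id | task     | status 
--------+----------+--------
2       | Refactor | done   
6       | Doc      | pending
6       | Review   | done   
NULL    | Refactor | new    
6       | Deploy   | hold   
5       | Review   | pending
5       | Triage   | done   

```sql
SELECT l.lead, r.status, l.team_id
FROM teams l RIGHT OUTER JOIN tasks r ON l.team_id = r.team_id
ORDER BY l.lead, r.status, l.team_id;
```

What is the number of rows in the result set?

RIGHT JOIN keeps every row from `tasks`; unmatched rows get NULL for `teams`'s columns.
Matching on l.team_id = r.team_id. A NULL in a compared column never satisfies the condition.
- l (team_id=6) pairs with 3 row(s) of r.
- l (team_id=4) has no partner in r.
- l (team_id=2) pairs with 1 row(s) of r.
- l (team_id=2) pairs with 1 row(s) of r.
- l (team_id=4) has no partner in r.
- l (team_id=5) pairs with 2 row(s) of r.
- plus 1 unmatched r row(s), each kept with NULL l columns.
Total: 7 matched + 1 padded = 8 rows.

8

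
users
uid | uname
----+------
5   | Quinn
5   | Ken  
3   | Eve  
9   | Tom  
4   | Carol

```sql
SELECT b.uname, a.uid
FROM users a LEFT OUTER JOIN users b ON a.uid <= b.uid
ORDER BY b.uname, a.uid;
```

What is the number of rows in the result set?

16

LEFT JOIN keeps every row from `users a`; unmatched rows get NULL for `users b`'s columns.
Matching on a.uid <= b.uid.
- uid=5: 3 matching b row(s), so 3 row(s) emitted.
- uid=5: 3 matching b row(s), so 3 row(s) emitted.
- uid=3: 5 matching b row(s), so 5 row(s) emitted.
- uid=9: 1 matching b row(s), so 1 row(s) emitted.
- uid=4: 4 matching b row(s), so 4 row(s) emitted.
Total: 16 rows.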